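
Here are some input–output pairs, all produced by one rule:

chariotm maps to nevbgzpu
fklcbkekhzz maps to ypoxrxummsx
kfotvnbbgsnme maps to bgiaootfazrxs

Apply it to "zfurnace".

The rule is to move the first 2 characters to the end (rotate left by 2), then shift every letter 13 places forward in the alphabet (wrapping around) — i.e. ROT13.
For "zfurnace", step one produces "urnacezf"; step two turns that into "heanprms".

heanprms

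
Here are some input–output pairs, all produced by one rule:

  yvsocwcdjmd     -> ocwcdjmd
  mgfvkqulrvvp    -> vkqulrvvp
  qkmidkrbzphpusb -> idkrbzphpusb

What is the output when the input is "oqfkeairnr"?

The pattern: delete the first 3 characters.
Doing the same to "oqfkeairnr": "keairnr".

keairnr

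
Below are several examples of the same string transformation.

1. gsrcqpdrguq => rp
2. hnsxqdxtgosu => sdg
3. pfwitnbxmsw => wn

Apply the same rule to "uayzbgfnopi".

yg

Each output is the input with this applied: delete the last 3 characters, then keep one character in every 3, starting at position 3 (positions 3rd, 6th, 9th, ...).
For "uayzbgfnopi", step one produces "uayzbgfn"; step two turns that into "yg".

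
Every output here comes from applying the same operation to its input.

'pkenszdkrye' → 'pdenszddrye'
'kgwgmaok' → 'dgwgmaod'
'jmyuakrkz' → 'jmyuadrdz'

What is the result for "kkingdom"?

Each output is the input with this applied: replace every "k" with "d".
For "kkingdom" the result is "ddingdom".

ddingdom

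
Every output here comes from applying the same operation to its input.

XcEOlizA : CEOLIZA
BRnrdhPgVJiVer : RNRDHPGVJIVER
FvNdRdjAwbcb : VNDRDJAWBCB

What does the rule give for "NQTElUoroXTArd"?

Each output is the input with this applied: delete the first character, then convert every letter to uppercase.
Applying both steps to "NQTElUoroXTArd": "QTElUoroXTArd", then "QTELUOROXTARD".

QTELUOROXTARD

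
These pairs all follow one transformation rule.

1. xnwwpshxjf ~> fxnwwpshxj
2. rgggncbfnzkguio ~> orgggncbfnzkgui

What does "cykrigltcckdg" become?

In each case the input is transformed by: move the last character to the front.
Applying that to "cykrigltcckdg" gives "gcykrigltcckd".

gcykrigltcckd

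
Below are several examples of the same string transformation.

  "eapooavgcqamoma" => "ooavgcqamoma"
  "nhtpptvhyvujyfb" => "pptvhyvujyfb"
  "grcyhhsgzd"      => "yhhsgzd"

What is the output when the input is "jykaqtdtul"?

aqtdtul

In each case the input is transformed by: delete the first 3 characters.
Applying that to "jykaqtdtul" gives "aqtdtul".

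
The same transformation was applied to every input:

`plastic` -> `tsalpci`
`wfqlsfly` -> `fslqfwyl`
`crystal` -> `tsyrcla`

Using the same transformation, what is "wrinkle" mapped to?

The pattern: reverse the string, then move the first 2 characters to the end (rotate left by 2).
For "wrinkle", step one produces "elknirw"; step two turns that into "knirwel".

knirwel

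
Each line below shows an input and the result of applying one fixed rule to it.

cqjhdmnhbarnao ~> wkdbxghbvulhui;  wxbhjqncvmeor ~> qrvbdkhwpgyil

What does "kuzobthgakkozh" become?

The transformation: shift every letter 6 places backward in the alphabet (wrapping around).
For "kuzobthgakkozh" the result is "eotivnbaueeitb".

eotivnbaueeitb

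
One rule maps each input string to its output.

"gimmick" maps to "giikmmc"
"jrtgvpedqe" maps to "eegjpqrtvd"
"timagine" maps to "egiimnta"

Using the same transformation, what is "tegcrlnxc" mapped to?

ceglnrtxc

What's happening: sort the characters into alphabetical order, then move the first character to the end.
Applying both steps to "tegcrlnxc": "cceglnrtx", then "ceglnrtxc".
(Check on "timagine": → "aegiimnt" → "egiimnta" ✓)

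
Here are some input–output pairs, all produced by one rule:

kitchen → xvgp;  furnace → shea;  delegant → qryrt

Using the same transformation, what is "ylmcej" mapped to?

lyz

The pattern: shift every letter 13 places forward in the alphabet (wrapping around) — i.e. ROT13, then delete the last 3 characters.
Starting from "ylmcej": after the first operation, "lyzprw"; after the second, "lyz".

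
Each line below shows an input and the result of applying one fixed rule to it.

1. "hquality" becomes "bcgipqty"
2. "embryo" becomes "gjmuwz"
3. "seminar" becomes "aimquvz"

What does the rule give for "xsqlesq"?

aafmtyy

The pattern: shift every letter 8 places forward in the alphabet (wrapping around), then sort the characters into alphabetical order.
"xsqlesq" → "faytmay" → "aafmtyy".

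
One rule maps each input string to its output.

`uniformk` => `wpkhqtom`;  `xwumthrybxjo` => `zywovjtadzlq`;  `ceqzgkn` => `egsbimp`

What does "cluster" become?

enwuvgt

The pattern: shift every letter 2 places forward in the alphabet (wrapping around).
On "cluster" that produces "enwuvgt".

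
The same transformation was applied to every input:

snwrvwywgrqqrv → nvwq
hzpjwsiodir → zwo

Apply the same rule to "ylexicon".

The pattern: delete the last character, then keep one character in every 3, starting at position 2 (positions 2nd, 5th, 8th, ...).
On "ylexicon" that produces "li".

li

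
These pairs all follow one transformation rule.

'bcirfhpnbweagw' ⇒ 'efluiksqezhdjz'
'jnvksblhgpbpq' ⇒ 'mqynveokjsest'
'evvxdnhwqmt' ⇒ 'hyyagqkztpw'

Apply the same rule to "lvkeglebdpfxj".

oynhjohegsiam

The pattern: shift every letter 3 places forward in the alphabet (wrapping around).
Doing the same to "lvkeglebdpfxj": "oynhjohegsiam".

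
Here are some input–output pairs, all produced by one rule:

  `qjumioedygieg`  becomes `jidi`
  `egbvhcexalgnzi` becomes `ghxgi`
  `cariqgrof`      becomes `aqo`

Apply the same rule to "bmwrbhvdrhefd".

mbde

Each output is the input with this applied: keep one character in every 3, starting at position 2 (positions 2nd, 5th, 8th, ...).
For "bmwrbhvdrhefd" the result is "mbde".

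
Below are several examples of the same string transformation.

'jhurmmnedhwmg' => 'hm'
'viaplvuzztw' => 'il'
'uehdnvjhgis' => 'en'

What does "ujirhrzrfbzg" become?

jh

Looking at the pairs, the operation is to keep one character in every 3, starting at position 2 (positions 2nd, 5th, 8th, ...), then keep only the first 2 characters.
For "ujirhrzrfbzg" the result is "jh".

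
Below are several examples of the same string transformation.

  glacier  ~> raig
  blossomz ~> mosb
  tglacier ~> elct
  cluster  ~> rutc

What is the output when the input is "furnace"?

eraf

What's happening: keep every other character starting from the first (positions 1st, 3rd, 5th, ...), then swap the first and last characters.
"furnace" → "frae" → "eraf".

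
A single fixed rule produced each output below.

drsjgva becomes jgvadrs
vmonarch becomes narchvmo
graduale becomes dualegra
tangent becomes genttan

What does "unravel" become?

Rule — move the first 3 characters to the end (rotate left by 3).
"unravel" → "avelunr".

avelunr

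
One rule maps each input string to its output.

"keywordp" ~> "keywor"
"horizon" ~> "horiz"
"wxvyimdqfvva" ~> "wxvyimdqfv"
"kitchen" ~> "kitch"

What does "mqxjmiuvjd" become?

mqxjmiuv

What's happening: delete the last 2 characters.
Applying that to "mqxjmiuvjd" gives "mqxjmiuv".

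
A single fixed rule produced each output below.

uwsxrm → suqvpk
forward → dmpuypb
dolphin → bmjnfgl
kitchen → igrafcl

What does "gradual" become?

Looking at the pairs, the operation is to shift every letter 2 places backward in the alphabet (wrapping around).
So "gradual" becomes "epybsyj".

epybsyj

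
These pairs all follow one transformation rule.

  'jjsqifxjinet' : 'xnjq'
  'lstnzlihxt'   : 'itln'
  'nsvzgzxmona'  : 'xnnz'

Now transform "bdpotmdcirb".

In each case the input is transformed by: keep one character in every 3, starting at position 1 (positions 1st, 4th, 7th, ...), then swap the front and back halves of the string.
Starting from "bdpotmdcirb": after the first operation, "bodr"; after the second, "drbo".

drbo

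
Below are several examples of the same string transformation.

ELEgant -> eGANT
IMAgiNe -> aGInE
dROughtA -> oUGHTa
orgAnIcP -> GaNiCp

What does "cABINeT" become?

binEt

In each case the input is transformed by: delete the first 2 characters, then flip the case of every letter.
For "cABINeT" the result is "binEt".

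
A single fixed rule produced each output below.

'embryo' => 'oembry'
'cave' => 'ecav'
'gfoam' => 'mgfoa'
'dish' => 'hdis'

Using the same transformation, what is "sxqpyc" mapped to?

Looking at the pairs, the operation is to move the last character to the front.
"sxqpyc" → "csxqpy".

csxqpy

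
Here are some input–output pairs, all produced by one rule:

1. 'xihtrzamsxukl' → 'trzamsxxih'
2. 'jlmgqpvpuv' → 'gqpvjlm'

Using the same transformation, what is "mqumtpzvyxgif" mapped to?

mtpzvyxmqu

What's happening: delete the last 3 characters, then move the first 3 characters to the end (rotate left by 3).
Applying both steps to "mqumtpzvyxgif": "mqumtpzvyx", then "mtpzvyxmqu".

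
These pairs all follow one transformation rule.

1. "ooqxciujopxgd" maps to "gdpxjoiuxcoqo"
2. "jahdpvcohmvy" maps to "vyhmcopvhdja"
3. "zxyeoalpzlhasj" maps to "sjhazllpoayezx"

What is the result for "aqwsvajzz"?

zzajsvqwa

Looking at the pairs, the operation is to reverse the string, then swap each adjacent pair of characters (1↔2, 3↔4, ...).
On "aqwsvajzz": the first step gives "zzjavswqa", and the second then gives "zzajsvqwa".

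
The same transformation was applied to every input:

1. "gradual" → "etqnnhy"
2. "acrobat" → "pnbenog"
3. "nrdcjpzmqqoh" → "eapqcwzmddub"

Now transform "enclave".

arypinr

What's happening: swap each adjacent pair of characters (1↔2, 3↔4, ...), then shift every letter 13 places forward in the alphabet (wrapping around) — i.e. ROT13.
Starting from "enclave": after the first operation, "nelcvae"; after the second, "arypinr".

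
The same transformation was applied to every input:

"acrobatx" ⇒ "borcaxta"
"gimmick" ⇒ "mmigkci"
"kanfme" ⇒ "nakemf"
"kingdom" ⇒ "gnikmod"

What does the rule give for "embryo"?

bmeoyr

The pattern: move the last 3 characters to the front (rotate right by 3), then reverse the string.
For "embryo" the result is "bmeoyr".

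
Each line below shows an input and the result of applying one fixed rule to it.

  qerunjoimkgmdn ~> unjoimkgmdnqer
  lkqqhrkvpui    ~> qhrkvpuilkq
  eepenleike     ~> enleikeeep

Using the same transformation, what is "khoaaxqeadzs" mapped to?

What's happening: move the first 3 characters to the end (rotate left by 3).
"khoaaxqeadzs" → "aaxqeadzskho".

aaxqeadzskho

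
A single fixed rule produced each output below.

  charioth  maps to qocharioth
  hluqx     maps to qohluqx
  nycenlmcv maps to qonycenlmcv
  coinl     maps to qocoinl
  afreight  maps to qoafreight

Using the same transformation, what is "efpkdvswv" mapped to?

Each output is the input with this applied: prepend "qo".
Applying that to "efpkdvswv" gives "qoefpkdvswv".

qoefpkdvswv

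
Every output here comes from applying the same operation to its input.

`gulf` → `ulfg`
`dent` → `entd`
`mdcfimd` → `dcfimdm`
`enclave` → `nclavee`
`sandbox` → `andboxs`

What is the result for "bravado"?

ravadob

The pattern: move the first character to the end.
"bravado" → "ravadob".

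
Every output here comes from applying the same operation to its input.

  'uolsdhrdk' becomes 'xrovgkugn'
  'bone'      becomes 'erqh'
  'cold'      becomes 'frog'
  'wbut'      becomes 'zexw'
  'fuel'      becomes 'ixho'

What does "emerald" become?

hphudog

What's happening: shift every letter 3 places forward in the alphabet (wrapping around).
Applying that to "emerald" gives "hphudog".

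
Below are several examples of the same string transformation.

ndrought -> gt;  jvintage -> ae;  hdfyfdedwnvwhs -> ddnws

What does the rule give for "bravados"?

The rule is to keep every other character starting from the second (positions 2nd, 4th, 6th, ...), then delete the first 2 characters.
Applying both steps to "bravados": "rvds", then "ds".
(Check on "jvintage": → "vnae" → "ae" ✓)

ds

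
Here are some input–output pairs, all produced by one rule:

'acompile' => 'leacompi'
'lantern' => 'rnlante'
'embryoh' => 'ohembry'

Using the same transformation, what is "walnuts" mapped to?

Rule — move the last 2 characters to the front (rotate right by 2).
Applying that to "walnuts" gives "tswalnu".

tswalnu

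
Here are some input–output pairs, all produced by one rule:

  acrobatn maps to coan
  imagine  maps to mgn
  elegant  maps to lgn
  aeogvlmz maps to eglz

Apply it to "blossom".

The transformation: keep every other character starting from the second (positions 2nd, 4th, 6th, ...).
Applying that to "blossom" gives "lso".

lso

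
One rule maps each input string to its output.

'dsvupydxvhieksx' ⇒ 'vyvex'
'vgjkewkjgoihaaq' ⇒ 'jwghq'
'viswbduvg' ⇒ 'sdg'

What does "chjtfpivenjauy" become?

jpea

The rule is to keep one character in every 3, starting at position 3 (positions 3rd, 6th, 9th, ...).
Doing the same to "chjtfpivenjauy": "jpea".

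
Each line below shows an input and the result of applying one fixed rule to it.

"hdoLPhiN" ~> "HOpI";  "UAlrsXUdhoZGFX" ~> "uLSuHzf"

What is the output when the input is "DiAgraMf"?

The transformation: keep every other character starting from the first (positions 1st, 3rd, 5th, ...), then flip the case of every letter.
"DiAgraMf" → "DArM" → "daRm".

daRm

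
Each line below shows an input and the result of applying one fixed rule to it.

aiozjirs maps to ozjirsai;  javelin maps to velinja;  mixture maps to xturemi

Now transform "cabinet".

Looking at the pairs, the operation is to move the first 2 characters to the end (rotate left by 2).
So "cabinet" becomes "binetca".

binetca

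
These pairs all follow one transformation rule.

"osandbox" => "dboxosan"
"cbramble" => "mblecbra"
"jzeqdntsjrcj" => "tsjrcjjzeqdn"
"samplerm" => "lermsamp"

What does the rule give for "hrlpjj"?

What's happening: swap the front and back halves of the string.
Doing the same to "hrlpjj": "pjjhrl".

pjjhrl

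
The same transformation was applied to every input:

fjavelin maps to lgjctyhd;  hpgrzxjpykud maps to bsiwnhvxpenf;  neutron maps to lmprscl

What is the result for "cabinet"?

rclgzya

Looking at the pairs, the operation is to shift every letter 2 places backward in the alphabet (wrapping around), then reverse the string.
For "cabinet" the result is "rclgzya".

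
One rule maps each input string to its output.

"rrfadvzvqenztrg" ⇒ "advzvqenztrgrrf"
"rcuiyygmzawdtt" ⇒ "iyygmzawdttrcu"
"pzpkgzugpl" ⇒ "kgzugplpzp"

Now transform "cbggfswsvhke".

The rule is to move the first 3 characters to the end (rotate left by 3).
On "cbggfswsvhke" that produces "gfswsvhkecbg".

gfswsvhkecbg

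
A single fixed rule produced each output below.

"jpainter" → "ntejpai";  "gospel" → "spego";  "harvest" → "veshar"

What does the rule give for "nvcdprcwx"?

The transformation: delete the last character, then move the last 3 characters to the front (rotate right by 3).
"nvcdprcwx" → "nvcdprcw" → "rcwnvcdp".

rcwnvcdp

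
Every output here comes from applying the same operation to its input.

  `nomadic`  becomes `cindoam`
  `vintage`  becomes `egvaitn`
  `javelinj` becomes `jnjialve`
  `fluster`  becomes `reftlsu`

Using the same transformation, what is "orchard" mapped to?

droarhc

In each case the input is transformed by: move the last character to the front, then take characters alternately from the front and the back (1st, last, 2nd, 2nd-last, ...).
Working it through for "orchard": intermediate "dorchar", final "droarhc".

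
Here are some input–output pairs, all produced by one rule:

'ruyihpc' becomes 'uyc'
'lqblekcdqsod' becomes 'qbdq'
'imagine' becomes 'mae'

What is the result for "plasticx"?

lax

The pattern: swap each adjacent pair of characters (1↔2, 3↔4, ...), then keep one character in every 3, starting at position 1 (positions 1st, 4th, 7th, ...).
"plasticx" → "lpsaitxc" → "lax".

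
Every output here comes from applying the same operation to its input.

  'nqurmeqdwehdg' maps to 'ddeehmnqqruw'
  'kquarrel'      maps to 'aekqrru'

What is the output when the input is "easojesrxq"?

aeejorssx

The transformation: delete the last character, then sort the characters into alphabetical order.
For "easojesrxq", step one produces "easojesrx"; step two turns that into "aeejorssx".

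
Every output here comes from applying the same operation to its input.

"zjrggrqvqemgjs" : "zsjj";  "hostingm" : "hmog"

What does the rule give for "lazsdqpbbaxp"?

In each case the input is transformed by: take characters alternately from the front and the back (1st, last, 2nd, 2nd-last, ...), then keep only the first 4 characters.
Working it through for "lazsdqpbbaxp": intermediate "lpaxzasbdbqp", final "lpax".
(Check on "hostingm": → "hmogsnti" → "hmog" ✓)

lpax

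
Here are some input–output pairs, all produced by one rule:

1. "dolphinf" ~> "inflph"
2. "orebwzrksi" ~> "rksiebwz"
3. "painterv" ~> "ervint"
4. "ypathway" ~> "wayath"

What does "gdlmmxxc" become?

In each case the input is transformed by: delete the first 2 characters, then swap the front and back halves of the string.
Applying both steps to "gdlmmxxc": "lmmxxc", then "xxclmm".

xxclmm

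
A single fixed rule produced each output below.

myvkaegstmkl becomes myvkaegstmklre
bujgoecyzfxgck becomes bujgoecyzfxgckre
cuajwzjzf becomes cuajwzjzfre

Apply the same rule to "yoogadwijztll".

yoogadwijztllre

Looking at the pairs, the operation is to append "re".
On "yoogadwijztll" that produces "yoogadwijztllre".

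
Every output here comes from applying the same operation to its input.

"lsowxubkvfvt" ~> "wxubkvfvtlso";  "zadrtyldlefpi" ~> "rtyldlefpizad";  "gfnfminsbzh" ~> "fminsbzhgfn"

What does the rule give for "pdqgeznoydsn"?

geznoydsnpdq

Each output is the input with this applied: move the first 3 characters to the end (rotate left by 3).
So "pdqgeznoydsn" becomes "geznoydsnpdq".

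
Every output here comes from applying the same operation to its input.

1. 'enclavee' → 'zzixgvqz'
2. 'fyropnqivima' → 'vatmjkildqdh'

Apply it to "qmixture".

Rule — move the last character to the front, then shift every letter 5 places backward in the alphabet (wrapping around).
Starting from "qmixture": after the first operation, "eqmixtur"; after the second, "zlhdsopm".

zlhdsopm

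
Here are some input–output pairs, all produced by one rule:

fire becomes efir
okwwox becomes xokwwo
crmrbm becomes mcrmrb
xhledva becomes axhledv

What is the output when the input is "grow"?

The transformation: move the last character to the front.
"grow" → "wgro".

wgro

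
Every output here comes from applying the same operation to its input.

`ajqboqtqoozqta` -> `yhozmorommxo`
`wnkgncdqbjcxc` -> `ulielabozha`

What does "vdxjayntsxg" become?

tbvhywlrq

In each case the input is transformed by: delete the last 2 characters, then shift every letter 2 places backward in the alphabet (wrapping around).
"vdxjayntsxg" → "vdxjaynts" → "tbvhywlrq".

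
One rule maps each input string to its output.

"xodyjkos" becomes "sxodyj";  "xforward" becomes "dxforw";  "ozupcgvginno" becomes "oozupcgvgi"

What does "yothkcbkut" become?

tyothkcb

The pattern: move the last 3 characters to the front (rotate right by 3), then delete the first 2 characters.
"yothkcbkut" → "kutyothkcb" → "tyothkcb".
(Check on "xforward": → "ardxforw" → "dxforw" ✓)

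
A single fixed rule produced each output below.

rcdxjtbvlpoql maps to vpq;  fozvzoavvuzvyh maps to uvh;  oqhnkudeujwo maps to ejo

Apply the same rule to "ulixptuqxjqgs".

qjg

The pattern: keep every other character starting from the second (positions 2nd, 4th, 6th, ...), then keep only the last 3 characters.
Working it through for "ulixptuqxjqgs": intermediate "lxtqjg", final "qjg".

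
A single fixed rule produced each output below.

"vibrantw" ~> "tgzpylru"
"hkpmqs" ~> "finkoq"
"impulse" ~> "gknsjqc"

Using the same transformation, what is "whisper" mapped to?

ufgqncp

Each output is the input with this applied: shift every letter 2 places backward in the alphabet (wrapping around).
So "whisper" becomes "ufgqncp".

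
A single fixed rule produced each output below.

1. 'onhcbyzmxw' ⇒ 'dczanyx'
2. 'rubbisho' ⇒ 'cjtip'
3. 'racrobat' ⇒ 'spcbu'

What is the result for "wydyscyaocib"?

The rule is to delete the first 3 characters, then shift every letter 1 place forward in the alphabet (wrapping around).
On "wydyscyaocib": the first step gives "yscyaocib", and the second then gives "ztdzbpdjc".

ztdzbpdjc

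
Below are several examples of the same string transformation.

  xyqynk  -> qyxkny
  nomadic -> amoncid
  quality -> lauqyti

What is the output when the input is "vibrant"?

rbivtna

In each case the input is transformed by: move the last 3 characters to the front (rotate right by 3), then reverse the string.
Applying that to "vibrant" gives "rbivtna".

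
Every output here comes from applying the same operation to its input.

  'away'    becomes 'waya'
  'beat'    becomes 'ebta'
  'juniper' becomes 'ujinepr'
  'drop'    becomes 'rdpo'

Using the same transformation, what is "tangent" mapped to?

atgnnet

The rule is to swap each adjacent pair of characters (1↔2, 3↔4, ...).
On "tangent" that produces "atgnnet".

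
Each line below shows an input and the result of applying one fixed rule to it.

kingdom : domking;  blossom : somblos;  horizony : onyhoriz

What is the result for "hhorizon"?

zonhhori

Rule — move the last 3 characters to the front (rotate right by 3).
So "hhorizon" becomes "zonhhori".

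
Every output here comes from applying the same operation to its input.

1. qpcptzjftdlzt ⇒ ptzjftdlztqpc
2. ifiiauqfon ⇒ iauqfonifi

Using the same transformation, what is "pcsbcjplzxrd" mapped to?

What's happening: move the first 3 characters to the end (rotate left by 3).
"pcsbcjplzxrd" → "bcjplzxrdpcs".

bcjplzxrdpcs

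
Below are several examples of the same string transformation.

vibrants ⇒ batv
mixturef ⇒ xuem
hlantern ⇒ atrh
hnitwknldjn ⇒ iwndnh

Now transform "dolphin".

lhnd

The pattern: keep every other character starting from the first (positions 1st, 3rd, 5th, ...), then move the first character to the end.
On "dolphin": the first step gives "dlhn", and the second then gives "lhnd".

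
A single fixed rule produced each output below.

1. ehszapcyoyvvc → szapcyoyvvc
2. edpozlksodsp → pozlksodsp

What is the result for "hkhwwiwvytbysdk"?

hwwiwvytbysdk

In each case the input is transformed by: delete the first 2 characters.
"hkhwwiwvytbysdk" → "hwwiwvytbysdk".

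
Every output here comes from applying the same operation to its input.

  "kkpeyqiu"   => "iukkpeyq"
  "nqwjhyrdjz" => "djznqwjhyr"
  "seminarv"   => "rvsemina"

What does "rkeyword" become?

rdrkeywo

Rule — move the first 2 characters to the end (rotate left by 2), then swap the front and back halves of the string.
Starting from "rkeyword": after the first operation, "eywordrk"; after the second, "rdrkeywo".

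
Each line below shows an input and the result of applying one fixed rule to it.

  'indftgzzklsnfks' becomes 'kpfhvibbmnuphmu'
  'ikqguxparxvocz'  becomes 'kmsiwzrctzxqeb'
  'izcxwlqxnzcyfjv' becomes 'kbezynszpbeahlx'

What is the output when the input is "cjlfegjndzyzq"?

elnhgilpfbabs

The pattern: shift every letter 2 places forward in the alphabet (wrapping around).
Applying that to "cjlfegjndzyzq" gives "elnhgilpfbabs".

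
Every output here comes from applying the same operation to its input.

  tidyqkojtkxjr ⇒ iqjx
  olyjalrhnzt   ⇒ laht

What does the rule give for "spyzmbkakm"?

The transformation: keep one character in every 3, starting at position 2 (positions 2nd, 5th, 8th, ...).
So "spyzmbkakm" becomes "pma".

pma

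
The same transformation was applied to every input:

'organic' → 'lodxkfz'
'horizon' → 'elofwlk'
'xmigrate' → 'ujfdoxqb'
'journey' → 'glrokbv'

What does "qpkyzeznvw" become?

nmhvwbwkst

Rule — shift every letter 3 places backward in the alphabet (wrapping around).
Doing the same to "qpkyzeznvw": "nmhvwbwkst".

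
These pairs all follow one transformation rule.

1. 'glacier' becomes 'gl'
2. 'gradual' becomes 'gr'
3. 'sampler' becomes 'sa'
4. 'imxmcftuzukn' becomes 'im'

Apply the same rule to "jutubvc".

In each case the input is transformed by: keep only the first 2 characters.
Applying that to "jutubvc" gives "ju".

ju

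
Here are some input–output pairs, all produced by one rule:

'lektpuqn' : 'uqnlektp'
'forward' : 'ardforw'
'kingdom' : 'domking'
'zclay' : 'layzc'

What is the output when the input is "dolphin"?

hindolp

What's happening: move the last 3 characters to the front (rotate right by 3).
So "dolphin" becomes "hindolp".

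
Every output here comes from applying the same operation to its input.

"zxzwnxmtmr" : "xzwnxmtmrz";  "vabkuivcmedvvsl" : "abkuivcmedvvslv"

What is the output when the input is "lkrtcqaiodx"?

krtcqaiodxl

Each output is the input with this applied: move the first character to the end.
"lkrtcqaiodx" → "krtcqaiodxl".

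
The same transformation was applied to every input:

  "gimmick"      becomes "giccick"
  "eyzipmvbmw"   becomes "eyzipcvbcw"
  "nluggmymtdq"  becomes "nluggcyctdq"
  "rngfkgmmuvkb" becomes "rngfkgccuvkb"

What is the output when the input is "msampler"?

The pattern: replace every "m" with "c".
For "msampler" the result is "csacpler".

csacpler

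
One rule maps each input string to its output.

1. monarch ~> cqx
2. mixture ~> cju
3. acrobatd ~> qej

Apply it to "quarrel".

Rule — shift every letter 10 places backward in the alphabet (wrapping around), then keep one character in every 3, starting at position 1 (positions 1st, 4th, 7th, ...).
"quarrel" → "ghb".

ghb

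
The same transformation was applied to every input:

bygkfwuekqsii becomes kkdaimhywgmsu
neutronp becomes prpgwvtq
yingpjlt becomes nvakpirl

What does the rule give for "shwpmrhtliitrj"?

tlujyrotjvnkkv

Looking at the pairs, the operation is to shift every letter 2 places forward in the alphabet (wrapping around), then move the last 2 characters to the front (rotate right by 2).
On "shwpmrhtliitrj": the first step gives "ujyrotjvnkkvtl", and the second then gives "tlujyrotjvnkkv".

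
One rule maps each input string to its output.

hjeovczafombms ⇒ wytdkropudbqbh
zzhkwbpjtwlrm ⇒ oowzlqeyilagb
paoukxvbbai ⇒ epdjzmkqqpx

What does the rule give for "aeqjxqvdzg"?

The rule is to shift every letter 11 places backward in the alphabet (wrapping around).
"aeqjxqvdzg" → "ptfymfksov".

ptfymfksov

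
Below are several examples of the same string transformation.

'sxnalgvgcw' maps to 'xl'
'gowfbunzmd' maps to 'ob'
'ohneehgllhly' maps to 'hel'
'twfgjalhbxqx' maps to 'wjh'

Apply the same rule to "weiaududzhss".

eud

The transformation: delete the last 3 characters, then keep one character in every 3, starting at position 2 (positions 2nd, 5th, 8th, ...).
On "weiaududzhss" that produces "eud".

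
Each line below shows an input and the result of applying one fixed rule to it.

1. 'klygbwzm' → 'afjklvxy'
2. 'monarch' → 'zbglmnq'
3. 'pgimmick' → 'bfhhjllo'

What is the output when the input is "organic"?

The transformation: sort the characters into alphabetical order, then shift every letter 1 place backward in the alphabet (wrapping around).
Applying that to "organic" gives "zbfhmnq".

zbfhmnq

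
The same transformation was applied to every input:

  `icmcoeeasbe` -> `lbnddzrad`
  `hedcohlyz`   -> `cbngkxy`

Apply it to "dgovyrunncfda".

nuxqtmmbecz

The transformation: delete the first 2 characters, then shift every letter 1 place backward in the alphabet (wrapping around).
So "dgovyrunncfda" becomes "nuxqtmmbecz".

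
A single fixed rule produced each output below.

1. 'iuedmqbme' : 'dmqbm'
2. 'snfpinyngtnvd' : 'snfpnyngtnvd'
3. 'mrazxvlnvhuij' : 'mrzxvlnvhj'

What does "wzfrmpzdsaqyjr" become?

wzfrmpzdsqyjr

In each case the input is transformed by: remove every vowel.
"wzfrmpzdsaqyjr" → "wzfrmpzdsqyjr".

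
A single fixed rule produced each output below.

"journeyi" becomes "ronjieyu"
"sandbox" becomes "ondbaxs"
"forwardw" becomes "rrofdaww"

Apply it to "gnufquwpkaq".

uqqpnkgfawu

Each output is the input with this applied: sort the characters into reverse alphabetical order, then move the first 2 characters to the end (rotate left by 2).
Applying both steps to "gnufquwpkaq": "wuuqqpnkgfa", then "uqqpnkgfawu".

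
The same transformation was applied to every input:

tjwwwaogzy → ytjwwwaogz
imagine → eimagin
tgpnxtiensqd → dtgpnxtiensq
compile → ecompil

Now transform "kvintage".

ekvintag

Each output is the input with this applied: move the last character to the front.
For "kvintage" the result is "ekvintag".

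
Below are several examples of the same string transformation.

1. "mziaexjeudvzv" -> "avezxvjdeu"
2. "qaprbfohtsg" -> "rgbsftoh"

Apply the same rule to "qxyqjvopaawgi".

qijgvwoapa

Looking at the pairs, the operation is to delete the first 3 characters, then take characters alternately from the front and the back (1st, last, 2nd, 2nd-last, ...).
"qxyqjvopaawgi" → "qjvopaawgi" → "qijgvwoapa".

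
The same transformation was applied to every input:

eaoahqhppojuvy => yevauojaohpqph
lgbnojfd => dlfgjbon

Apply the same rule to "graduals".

sglraaud

Rule — take characters alternately from the front and the back (1st, last, 2nd, 2nd-last, ...), then swap each adjacent pair of characters (1↔2, 3↔4, ...).
Working it through for "graduals": intermediate "gsrlaadu", final "sglraaud".
(Check on "lgbnojfd": → "ldgfbjno" → "dlfgjbon" ✓)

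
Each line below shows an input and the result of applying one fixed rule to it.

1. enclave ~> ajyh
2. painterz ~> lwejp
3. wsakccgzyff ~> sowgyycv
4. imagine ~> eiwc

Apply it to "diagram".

zewc

What's happening: delete the last 3 characters, then shift every letter 4 places backward in the alphabet (wrapping around).
Working it through for "diagram": intermediate "diag", final "zewc".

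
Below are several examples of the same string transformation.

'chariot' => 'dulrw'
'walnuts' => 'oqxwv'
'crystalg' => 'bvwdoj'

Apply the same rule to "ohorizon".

rulcrq

The transformation: delete the first 2 characters, then shift every letter 3 places forward in the alphabet (wrapping around).
Working it through for "ohorizon": intermediate "orizon", final "rulcrq".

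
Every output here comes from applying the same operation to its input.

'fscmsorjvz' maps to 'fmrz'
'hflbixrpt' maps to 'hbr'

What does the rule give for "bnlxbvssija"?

bxsj

The pattern: keep one character in every 3, starting at position 1 (positions 1st, 4th, 7th, ...).
"bnlxbvssija" → "bxsj".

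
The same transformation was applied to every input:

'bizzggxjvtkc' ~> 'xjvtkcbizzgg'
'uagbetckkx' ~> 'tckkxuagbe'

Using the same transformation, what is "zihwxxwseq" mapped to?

xwseqzihwx

Rule — swap the front and back halves of the string.
For "zihwxxwseq" the result is "xwseqzihwx".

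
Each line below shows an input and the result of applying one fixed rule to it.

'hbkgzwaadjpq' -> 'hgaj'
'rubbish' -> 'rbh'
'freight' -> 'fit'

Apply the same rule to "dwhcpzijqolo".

dcio

Each output is the input with this applied: keep one character in every 3, starting at position 1 (positions 1st, 4th, 7th, ...).
So "dwhcpzijqolo" becomes "dcio".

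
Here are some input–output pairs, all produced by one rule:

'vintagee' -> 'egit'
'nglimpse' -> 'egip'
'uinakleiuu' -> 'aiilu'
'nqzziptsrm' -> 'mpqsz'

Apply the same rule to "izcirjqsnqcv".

ijqsvz

Looking at the pairs, the operation is to keep every other character starting from the second (positions 2nd, 4th, 6th, ...), then sort the characters into alphabetical order.
For "izcirjqsnqcv", step one produces "zijsqv"; step two turns that into "ijqsvz".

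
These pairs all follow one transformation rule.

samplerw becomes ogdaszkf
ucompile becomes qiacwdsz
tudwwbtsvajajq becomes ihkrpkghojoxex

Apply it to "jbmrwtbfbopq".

Rule — shift every letter 12 places backward in the alphabet (wrapping around), then swap each adjacent pair of characters (1↔2, 3↔4, ...).
For "jbmrwtbfbopq", step one produces "xpafkhptpcde"; step two turns that into "pxfahktpcped".

pxfahktpcped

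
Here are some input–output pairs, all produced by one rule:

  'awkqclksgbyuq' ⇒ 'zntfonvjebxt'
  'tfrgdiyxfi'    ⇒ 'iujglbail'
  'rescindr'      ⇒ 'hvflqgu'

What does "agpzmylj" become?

jscpbom

Rule — delete the first character, then shift every letter 3 places forward in the alphabet (wrapping around).
Starting from "agpzmylj": after the first operation, "gpzmylj"; after the second, "jscpbom".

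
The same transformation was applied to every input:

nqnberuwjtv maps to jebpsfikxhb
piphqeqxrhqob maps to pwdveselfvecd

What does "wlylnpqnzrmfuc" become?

The rule is to shift every letter 12 places backward in the alphabet (wrapping around), then swap the first and last characters.
"wlylnpqnzrmfuc" → "kzmzbdebnfatiq" → "qzmzbdebnfatik".

qzmzbdebnfatik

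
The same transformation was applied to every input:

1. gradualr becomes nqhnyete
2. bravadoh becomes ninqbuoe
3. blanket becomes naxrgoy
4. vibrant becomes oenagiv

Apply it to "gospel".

fcrytb

The transformation: move the first 2 characters to the end (rotate left by 2), then shift every letter 13 places forward in the alphabet (wrapping around) — i.e. ROT13.
"gospel" → "fcrytb".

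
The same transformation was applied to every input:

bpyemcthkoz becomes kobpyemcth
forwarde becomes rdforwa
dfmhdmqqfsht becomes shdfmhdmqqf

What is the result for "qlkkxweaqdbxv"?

bxqlkkxweaqd

The pattern: delete the last character, then move the last 2 characters to the front (rotate right by 2).
Starting from "qlkkxweaqdbxv": after the first operation, "qlkkxweaqdbx"; after the second, "bxqlkkxweaqd".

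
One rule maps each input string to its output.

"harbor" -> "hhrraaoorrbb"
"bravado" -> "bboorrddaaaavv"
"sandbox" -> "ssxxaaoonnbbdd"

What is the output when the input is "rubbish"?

The rule is to take characters alternately from the front and the back (1st, last, 2nd, 2nd-last, ...), then double every character.
"rubbish" → "rhusbib" → "rrhhuussbbiibb".

rrhhuussbbiibb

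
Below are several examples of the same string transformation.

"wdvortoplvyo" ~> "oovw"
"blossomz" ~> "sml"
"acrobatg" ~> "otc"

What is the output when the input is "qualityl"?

The transformation: move the first 2 characters to the end (rotate left by 2), then keep one character in every 3, starting at position 2 (positions 2nd, 5th, 8th, ...).
Working it through for "qualityl": intermediate "alitylqu", final "lyu".

lyu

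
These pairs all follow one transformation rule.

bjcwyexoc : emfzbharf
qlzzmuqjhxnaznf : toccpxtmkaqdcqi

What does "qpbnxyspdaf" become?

tseqabvsgdi

In each case the input is transformed by: shift every letter 3 places forward in the alphabet (wrapping around).
On "qpbnxyspdaf" that produces "tseqabvsgdi".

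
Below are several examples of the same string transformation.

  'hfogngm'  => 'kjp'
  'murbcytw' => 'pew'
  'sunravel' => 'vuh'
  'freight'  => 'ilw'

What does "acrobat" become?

drw

Each output is the input with this applied: keep one character in every 3, starting at position 1 (positions 1st, 4th, 7th, ...), then shift every letter 3 places forward in the alphabet (wrapping around).
Working it through for "acrobat": intermediate "aot", final "drw".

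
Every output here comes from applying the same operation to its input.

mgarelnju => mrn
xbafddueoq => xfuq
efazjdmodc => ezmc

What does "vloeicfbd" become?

vef

Rule — keep one character in every 3, starting at position 1 (positions 1st, 4th, 7th, ...).
Doing the same to "vloeicfbd": "vef".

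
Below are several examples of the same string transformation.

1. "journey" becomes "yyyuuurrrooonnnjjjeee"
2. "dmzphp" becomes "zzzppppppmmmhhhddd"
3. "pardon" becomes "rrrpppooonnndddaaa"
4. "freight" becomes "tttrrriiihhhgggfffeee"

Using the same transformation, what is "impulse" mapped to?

uuussspppmmmllliiieee

Each output is the input with this applied: sort the characters into reverse alphabetical order, then repeat every character 3 times.
Working it through for "impulse": intermediate "uspmlie", final "uuussspppmmmllliiieee".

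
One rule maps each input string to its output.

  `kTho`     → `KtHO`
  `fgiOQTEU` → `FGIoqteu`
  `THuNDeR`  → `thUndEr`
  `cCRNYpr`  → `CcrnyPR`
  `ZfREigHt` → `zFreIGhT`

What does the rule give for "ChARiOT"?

The transformation: flip the case of every letter.
So "ChARiOT" becomes "cHarIot".

cHarIot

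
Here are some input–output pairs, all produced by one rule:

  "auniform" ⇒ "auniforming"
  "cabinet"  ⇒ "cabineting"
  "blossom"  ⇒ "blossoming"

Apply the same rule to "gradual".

gradualing

The rule is to append "ing".
Doing the same to "gradual": "gradualing".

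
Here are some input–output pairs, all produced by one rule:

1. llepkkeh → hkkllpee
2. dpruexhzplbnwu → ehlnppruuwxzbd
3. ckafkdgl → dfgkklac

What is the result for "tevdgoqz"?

goqtvzde

The rule is to sort the characters into alphabetical order, then move the first 2 characters to the end (rotate left by 2).
"tevdgoqz" → "degoqtvz" → "goqtvzde".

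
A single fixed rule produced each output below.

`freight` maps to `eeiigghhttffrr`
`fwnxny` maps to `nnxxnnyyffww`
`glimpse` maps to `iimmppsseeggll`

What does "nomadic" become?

Rule — move the first 2 characters to the end (rotate left by 2), then double every character.
"nomadic" → "mmaaddiiccnnoo".

mmaaddiiccnnoo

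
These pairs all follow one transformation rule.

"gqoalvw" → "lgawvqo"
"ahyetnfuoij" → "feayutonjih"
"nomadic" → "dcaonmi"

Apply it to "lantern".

leatrnn

The rule is to sort the characters into reverse alphabetical order, then move the last 3 characters to the front (rotate right by 3).
On "lantern": the first step gives "trnnlea", and the second then gives "leatrnn".
(Check on "gqoalvw": → "wvqolga" → "lgawvqo" ✓)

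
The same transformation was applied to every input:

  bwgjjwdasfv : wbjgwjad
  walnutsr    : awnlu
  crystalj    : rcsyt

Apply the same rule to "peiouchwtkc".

The pattern: delete the last 3 characters, then swap each adjacent pair of characters (1↔2, 3↔4, ...).
Applying both steps to "peiouchwtkc": "peiouchw", then "epoicuwh".

epoicuwh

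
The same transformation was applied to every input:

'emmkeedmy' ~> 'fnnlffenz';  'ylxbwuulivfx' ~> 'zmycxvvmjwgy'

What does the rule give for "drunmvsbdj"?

The transformation: shift every letter 1 place forward in the alphabet (wrapping around).
Applying that to "drunmvsbdj" gives "esvonwtcek".

esvonwtcek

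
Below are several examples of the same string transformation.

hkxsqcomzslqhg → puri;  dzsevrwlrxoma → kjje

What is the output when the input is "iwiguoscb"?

agt

The transformation: shift every letter 8 places backward in the alphabet (wrapping around), then keep one character in every 3, starting at position 3 (positions 3rd, 6th, 9th, ...).
On "iwiguoscb" that produces "agt".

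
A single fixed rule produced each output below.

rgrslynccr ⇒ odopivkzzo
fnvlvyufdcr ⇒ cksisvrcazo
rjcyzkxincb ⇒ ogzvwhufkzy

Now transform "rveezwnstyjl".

osbbwtkpqvgi

The pattern: shift every letter 3 places backward in the alphabet (wrapping around).
On "rveezwnstyjl" that produces "osbbwtkpqvgi".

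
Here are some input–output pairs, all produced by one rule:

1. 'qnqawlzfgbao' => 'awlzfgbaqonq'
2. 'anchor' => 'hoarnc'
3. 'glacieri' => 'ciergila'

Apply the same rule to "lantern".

The pattern: swap the first and last characters, then move the first 3 characters to the end (rotate left by 3).
Applying both steps to "lantern": "nanterl", then "terlnan".

terlnan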